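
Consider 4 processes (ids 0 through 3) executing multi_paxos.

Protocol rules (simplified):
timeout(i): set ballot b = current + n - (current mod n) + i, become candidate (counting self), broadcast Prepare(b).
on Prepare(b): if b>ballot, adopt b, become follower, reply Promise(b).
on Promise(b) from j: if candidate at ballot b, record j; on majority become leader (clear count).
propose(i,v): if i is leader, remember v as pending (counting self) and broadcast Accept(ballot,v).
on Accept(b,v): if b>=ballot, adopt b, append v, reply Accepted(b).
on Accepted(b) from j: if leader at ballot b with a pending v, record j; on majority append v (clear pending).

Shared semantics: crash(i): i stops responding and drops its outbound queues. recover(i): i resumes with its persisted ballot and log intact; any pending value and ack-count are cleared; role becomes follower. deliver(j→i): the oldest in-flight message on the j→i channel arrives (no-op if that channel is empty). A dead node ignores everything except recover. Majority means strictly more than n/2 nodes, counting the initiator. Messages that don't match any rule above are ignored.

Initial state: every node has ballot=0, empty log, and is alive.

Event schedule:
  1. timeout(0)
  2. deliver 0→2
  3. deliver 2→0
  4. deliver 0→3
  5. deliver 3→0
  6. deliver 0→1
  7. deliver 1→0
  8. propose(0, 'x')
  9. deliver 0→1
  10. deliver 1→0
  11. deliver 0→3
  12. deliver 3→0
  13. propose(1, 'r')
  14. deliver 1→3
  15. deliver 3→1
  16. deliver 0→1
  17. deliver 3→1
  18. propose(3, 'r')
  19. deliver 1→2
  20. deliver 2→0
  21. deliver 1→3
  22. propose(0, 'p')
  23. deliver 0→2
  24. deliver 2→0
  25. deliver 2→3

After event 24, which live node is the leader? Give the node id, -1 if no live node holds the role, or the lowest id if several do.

0

e1 timeout(0): 0[cand,b=4,-]
e2 deliver 0→2: 2[foll,b=4,-]
e3 deliver 2→0: ·
e4 deliver 0→3: 3[foll,b=4,-]
e5 deliver 3→0: 0[lead,b=4,-]
e6 deliver 0→1: 1[foll,b=4,-]
e7 deliver 1→0: ·
e8 propose(0,'x'): ·
e9 deliver 0→1: 1[foll,b=4,x]
e10 deliver 1→0: ·
e11 deliver 0→3: 3[foll,b=4,x]
e12 deliver 3→0: 0[lead,b=4,x]
e13 propose(1,'r'): ·
e14 deliver 1→3: ·
e15 deliver 3→1: ·
e16 deliver 0→1: ·
e17 deliver 3→1: ·
e18 propose(3,'r'): ·
e19 deliver 1→2: ·
e20 deliver 2→0: ·
e21 deliver 1→3: ·
e22 propose(0,'p'): ·
e23 deliver 0→2: 2[foll,b=4,x]
e24 deliver 2→0: ·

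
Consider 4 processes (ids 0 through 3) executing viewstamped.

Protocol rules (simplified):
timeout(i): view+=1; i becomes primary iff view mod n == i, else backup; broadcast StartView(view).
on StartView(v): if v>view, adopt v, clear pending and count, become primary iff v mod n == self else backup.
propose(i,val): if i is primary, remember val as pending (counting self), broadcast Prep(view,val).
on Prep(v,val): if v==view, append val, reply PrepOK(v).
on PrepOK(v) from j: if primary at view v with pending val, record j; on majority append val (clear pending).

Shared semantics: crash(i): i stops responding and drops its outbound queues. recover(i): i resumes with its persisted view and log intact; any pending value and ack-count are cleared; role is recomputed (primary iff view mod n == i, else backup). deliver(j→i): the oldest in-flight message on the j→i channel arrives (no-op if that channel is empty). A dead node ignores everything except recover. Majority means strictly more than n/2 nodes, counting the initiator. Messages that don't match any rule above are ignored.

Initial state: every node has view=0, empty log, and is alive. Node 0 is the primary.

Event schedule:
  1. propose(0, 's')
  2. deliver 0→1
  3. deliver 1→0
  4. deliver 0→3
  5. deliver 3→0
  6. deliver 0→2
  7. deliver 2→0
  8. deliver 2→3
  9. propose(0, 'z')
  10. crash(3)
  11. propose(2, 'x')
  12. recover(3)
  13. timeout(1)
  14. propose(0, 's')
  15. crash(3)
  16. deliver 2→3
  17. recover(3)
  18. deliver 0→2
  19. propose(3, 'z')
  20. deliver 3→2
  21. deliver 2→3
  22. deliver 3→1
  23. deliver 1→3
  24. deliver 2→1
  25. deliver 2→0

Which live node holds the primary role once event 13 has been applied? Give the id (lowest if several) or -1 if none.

0

e1 propose(0,'s'): ·
e2 deliver 0→1: 1[back,v=0,s]
e3 deliver 1→0: ·
e4 deliver 0→3: 3[back,v=0,s]
e5 deliver 3→0: 0[prim,v=0,s]
e6 deliver 0→2: 2[back,v=0,s]
e7 deliver 2→0: ·
e8 deliver 2→3: ·
e9 propose(0,'z'): ·
e10 crash(3): 3[✗back,v=0,s]
e11 propose(2,'x'): ·
e12 recover(3): 3[back,v=0,s]
e13 timeout(1): 1[prim,v=1,s]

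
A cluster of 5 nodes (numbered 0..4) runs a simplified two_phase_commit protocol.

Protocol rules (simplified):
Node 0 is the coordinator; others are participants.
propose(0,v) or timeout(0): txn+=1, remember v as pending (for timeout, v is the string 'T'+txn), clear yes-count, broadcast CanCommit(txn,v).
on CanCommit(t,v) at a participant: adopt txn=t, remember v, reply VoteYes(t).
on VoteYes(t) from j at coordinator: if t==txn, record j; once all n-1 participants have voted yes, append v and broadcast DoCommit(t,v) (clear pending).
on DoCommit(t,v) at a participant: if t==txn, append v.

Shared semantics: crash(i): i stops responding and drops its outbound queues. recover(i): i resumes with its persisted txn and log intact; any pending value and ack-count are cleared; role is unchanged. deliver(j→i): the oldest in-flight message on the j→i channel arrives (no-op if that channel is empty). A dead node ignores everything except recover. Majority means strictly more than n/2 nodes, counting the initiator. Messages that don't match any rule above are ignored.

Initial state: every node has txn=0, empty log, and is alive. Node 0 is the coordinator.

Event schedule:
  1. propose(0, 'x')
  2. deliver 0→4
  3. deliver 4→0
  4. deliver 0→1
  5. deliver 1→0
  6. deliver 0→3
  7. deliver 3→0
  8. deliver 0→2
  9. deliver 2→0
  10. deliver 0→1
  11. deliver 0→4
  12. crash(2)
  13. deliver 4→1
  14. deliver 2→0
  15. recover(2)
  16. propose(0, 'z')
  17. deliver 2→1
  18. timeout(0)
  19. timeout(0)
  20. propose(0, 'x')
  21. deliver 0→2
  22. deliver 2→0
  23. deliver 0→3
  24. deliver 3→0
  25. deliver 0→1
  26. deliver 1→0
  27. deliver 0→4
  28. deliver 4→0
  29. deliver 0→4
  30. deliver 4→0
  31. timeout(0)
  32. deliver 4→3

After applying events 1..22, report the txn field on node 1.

1

[1] propose(0,'x') → N0(coor t1 [-])
[2] deliver 0→4 → N4(part t1 [-])
[3] deliver 4→0 → ∅
[4] deliver 0→1 → N1(part t1 [-])
[5] deliver 1→0 → ∅
[6] deliver 0→3 → N3(part t1 [-])
[7] deliver 3→0 → ∅
[8] deliver 0→2 → N2(part t1 [-])
[9] deliver 2→0 → N0(coor t1 [x])
[10] deliver 0→1 → N1(part t1 [x])
[11] deliver 0→4 → N4(part t1 [x])
[12] crash(2) → N2(✗part t1 [-])
[13] deliver 4→1 → ∅
[14] deliver 2→0 → ∅
[15] recover(2) → N2(part t1 [-])
[16] propose(0,'z') → N0(coor t2 [x])
[17] deliver 2→1 → ∅
[18] timeout(0) → N0(coor t3 [x])
[19] timeout(0) → N0(coor t4 [x])
[20] propose(0,'x') → N0(coor t5 [x])
[21] deliver 0→2 → N2(part t1 [x])
[22] deliver 2→0 → ∅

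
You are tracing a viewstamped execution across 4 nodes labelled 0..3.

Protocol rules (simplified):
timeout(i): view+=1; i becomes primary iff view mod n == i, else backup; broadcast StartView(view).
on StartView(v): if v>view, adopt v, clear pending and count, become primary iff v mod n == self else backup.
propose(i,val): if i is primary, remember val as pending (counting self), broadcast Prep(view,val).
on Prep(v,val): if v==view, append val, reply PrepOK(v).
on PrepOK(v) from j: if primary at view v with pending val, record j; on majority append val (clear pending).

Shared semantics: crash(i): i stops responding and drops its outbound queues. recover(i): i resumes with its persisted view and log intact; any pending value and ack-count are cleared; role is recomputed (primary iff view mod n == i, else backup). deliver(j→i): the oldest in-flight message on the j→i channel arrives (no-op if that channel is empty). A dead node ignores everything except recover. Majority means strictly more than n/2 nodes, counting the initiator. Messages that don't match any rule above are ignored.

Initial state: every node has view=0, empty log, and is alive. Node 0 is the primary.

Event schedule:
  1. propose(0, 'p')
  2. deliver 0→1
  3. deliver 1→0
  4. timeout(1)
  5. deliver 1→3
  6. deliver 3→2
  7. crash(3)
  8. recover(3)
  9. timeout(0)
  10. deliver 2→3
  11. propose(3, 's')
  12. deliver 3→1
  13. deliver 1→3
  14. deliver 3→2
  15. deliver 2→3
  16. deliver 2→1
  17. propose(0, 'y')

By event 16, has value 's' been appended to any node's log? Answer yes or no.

no

1. propose(0,'p'):  nop
2. deliver 0→1:  <1:back v0 p>
3. deliver 1→0:  nop
4. timeout(1):  <1:prim v1 p>
5. deliver 1→3:  <3:back v1 ->
6. deliver 3→2:  nop
7. crash(3):  <3:✗back v1 ->
8. recover(3):  <3:back v1 ->
9. timeout(0):  <0:back v1 ->
10. deliver 2→3:  nop
11. propose(3,'s'):  nop
12. deliver 3→1:  nop
13. deliver 1→3:  nop
14. deliver 3→2:  nop
15. deliver 2→3:  nop
16. deliver 2→1:  nop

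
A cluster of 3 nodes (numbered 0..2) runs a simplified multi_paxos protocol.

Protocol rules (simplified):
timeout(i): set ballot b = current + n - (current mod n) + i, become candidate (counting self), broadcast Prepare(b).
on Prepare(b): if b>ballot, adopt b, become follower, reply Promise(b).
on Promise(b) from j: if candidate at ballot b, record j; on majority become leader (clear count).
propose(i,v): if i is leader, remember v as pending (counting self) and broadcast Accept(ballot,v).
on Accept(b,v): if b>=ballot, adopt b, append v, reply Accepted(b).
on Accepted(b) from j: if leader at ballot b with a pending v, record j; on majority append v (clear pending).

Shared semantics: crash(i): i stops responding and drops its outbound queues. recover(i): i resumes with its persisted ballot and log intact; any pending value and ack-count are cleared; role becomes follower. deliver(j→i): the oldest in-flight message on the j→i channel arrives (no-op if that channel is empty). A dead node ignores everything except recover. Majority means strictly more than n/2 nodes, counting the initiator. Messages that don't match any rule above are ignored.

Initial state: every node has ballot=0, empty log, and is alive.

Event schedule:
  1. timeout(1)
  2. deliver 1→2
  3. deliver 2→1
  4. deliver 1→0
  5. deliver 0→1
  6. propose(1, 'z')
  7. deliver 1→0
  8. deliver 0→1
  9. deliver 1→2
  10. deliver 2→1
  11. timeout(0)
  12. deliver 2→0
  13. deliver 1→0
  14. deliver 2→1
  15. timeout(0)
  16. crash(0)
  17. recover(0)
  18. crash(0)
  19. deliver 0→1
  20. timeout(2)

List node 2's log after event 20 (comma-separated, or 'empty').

[1] timeout(1) → N1(cand b4 [-])
[2] deliver 1→2 → N2(foll b4 [-])
[3] deliver 2→1 → N1(lead b4 [-])
[4] deliver 1→0 → N0(foll b4 [-])
[5] deliver 0→1 → ∅
[6] propose(1,'z') → ∅
[7] deliver 1→0 → N0(foll b4 [z])
[8] deliver 0→1 → N1(lead b4 [z])
[9] deliver 1→2 → N2(foll b4 [z])
[10] deliver 2→1 → ∅
[11] timeout(0) → N0(cand b6 [z])
[12] deliver 2→0 → ∅
[13] deliver 1→0 → ∅
[14] deliver 2→1 → ∅
[15] timeout(0) → N0(cand b9 [z])
[16] crash(0) → N0(✗cand b9 [z])
[17] recover(0) → N0(foll b9 [z])
[18] crash(0) → N0(✗foll b9 [z])
[19] deliver 0→1 → ∅
[20] timeout(2) → N2(cand b8 [z])

z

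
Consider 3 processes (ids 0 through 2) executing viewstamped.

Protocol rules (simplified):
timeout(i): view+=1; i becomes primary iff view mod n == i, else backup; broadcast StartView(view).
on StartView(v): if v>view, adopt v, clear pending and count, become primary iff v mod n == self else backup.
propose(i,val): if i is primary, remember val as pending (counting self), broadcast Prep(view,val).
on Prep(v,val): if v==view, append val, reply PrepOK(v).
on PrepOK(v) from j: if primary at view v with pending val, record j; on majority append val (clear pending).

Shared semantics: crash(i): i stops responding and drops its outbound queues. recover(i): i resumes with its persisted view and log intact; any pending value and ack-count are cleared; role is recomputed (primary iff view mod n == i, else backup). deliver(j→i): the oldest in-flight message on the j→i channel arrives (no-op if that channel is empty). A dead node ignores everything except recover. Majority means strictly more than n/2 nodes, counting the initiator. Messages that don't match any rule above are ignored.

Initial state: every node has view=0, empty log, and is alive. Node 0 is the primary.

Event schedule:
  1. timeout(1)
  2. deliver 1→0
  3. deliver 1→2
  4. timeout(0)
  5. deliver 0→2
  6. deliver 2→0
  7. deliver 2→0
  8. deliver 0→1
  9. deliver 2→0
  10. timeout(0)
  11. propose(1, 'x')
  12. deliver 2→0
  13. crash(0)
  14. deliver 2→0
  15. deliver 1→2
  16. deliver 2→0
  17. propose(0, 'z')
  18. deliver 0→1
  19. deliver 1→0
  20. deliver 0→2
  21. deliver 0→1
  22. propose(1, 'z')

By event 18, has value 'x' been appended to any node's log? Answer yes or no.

no

after 1 — timeout(1): n1:prim/v1/[-]
after 2 — deliver 1→0: n0:back/v1/[-]
after 3 — deliver 1→2: n2:back/v1/[-]
after 4 — timeout(0): n0:back/v2/[-]
after 5 — deliver 0→2: n2:prim/v2/[-]
after 6 — deliver 2→0: ·
after 7 — deliver 2→0: ·
after 8 — deliver 0→1: n1:back/v2/[-]
after 9 — deliver 2→0: ·
after 10 — timeout(0): n0:prim/v3/[-]
after 11 — propose(1,'x'): ·
after 12 — deliver 2→0: ·
after 13 — crash(0): n0:✗prim/v3/[-]
after 14 — deliver 2→0: ·
after 15 — deliver 1→2: ·
after 16 — deliver 2→0: ·
after 17 — propose(0,'z'): ·
after 18 — deliver 0→1: ·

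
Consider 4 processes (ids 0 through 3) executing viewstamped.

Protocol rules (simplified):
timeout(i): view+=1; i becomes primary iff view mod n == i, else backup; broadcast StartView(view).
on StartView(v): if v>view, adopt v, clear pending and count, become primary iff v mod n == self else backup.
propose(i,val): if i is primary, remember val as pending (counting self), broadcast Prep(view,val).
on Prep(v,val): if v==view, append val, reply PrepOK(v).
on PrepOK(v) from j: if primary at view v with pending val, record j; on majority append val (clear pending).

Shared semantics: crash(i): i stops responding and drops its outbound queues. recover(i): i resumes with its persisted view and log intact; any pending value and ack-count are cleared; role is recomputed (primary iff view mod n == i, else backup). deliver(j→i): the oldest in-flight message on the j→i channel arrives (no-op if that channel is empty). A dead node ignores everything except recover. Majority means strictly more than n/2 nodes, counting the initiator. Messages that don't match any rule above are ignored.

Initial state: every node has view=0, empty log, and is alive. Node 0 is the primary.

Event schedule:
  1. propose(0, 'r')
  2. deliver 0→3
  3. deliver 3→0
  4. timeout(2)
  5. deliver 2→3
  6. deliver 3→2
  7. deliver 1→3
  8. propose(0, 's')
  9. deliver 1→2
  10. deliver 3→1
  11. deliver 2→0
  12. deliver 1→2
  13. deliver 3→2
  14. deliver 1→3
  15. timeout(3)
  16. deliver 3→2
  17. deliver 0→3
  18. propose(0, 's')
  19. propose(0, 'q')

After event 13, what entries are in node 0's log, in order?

empty

e1 propose(0,'r'): ·
e2 deliver 0→3: 3[back,v=0,r]
e3 deliver 3→0: ·
e4 timeout(2): 2[back,v=1,-]
e5 deliver 2→3: 3[back,v=1,r]
e6 deliver 3→2: ·
e7 deliver 1→3: ·
e8 propose(0,'s'): ·
e9 deliver 1→2: ·
e10 deliver 3→1: ·
e11 deliver 2→0: 0[back,v=1,-]
e12 deliver 1→2: ·
e13 deliver 3→2: ·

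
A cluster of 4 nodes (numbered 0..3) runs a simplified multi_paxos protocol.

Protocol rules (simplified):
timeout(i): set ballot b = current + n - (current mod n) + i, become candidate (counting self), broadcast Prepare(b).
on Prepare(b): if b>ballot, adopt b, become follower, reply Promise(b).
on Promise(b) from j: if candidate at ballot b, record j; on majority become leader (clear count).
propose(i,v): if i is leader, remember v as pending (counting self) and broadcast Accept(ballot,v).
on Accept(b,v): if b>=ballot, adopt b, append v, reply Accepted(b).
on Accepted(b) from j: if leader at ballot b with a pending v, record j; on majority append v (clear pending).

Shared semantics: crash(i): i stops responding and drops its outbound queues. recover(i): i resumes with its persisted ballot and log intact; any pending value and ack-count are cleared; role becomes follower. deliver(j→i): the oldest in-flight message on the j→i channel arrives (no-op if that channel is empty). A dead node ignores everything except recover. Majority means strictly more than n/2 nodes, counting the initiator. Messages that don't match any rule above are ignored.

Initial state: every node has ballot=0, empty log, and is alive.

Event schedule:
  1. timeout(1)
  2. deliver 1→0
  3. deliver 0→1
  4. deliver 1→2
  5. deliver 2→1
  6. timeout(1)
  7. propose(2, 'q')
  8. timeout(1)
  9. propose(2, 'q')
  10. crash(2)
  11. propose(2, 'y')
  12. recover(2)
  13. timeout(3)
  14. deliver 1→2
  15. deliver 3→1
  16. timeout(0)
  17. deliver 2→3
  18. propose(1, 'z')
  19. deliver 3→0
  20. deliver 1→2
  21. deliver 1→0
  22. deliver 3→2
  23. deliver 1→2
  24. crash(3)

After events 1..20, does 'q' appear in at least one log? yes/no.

no

step 1 timeout(1): 1={cand,b=5,log=-}
step 2 deliver 1→0: 0={foll,b=5,log=-}
step 3 deliver 0→1: —
step 4 deliver 1→2: 2={foll,b=5,log=-}
step 5 deliver 2→1: 1={lead,b=5,log=-}
step 6 timeout(1): 1={cand,b=9,log=-}
step 7 propose(2,'q'): —
step 8 timeout(1): 1={cand,b=13,log=-}
step 9 propose(2,'q'): —
step 10 crash(2): 2={✗foll,b=5,log=-}
step 11 propose(2,'y'): —
step 12 recover(2): 2={foll,b=5,log=-}
step 13 timeout(3): 3={cand,b=7,log=-}
step 14 deliver 1→2: 2={foll,b=9,log=-}
step 15 deliver 3→1: —
step 16 timeout(0): 0={cand,b=8,log=-}
step 17 deliver 2→3: —
step 18 propose(1,'z'): —
step 19 deliver 3→0: —
step 20 deliver 1→2: 2={foll,b=13,log=-}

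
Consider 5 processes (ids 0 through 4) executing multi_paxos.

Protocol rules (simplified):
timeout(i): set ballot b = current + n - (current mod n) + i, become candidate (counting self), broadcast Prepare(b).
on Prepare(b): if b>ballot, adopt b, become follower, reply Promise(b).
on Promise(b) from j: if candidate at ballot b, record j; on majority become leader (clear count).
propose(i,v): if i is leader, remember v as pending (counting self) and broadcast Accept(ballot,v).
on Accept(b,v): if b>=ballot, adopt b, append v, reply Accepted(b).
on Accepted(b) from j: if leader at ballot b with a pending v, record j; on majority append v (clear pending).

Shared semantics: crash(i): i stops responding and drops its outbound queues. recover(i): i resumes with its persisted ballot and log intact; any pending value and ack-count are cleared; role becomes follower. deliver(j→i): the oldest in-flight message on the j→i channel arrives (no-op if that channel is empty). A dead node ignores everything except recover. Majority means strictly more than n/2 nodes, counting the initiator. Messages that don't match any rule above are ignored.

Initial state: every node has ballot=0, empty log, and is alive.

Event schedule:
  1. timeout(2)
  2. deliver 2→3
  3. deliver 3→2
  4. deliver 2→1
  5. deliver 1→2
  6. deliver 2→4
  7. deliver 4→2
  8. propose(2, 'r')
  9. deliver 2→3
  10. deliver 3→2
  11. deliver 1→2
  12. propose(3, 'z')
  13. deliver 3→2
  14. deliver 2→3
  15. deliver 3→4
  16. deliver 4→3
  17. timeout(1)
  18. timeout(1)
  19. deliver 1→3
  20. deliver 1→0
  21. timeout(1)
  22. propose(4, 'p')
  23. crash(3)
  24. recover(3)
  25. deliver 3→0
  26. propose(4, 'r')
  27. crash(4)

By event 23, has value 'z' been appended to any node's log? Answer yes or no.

[1] timeout(2) → N2(cand b7 [-])
[2] deliver 2→3 → N3(foll b7 [-])
[3] deliver 3→2 → ∅
[4] deliver 2→1 → N1(foll b7 [-])
[5] deliver 1→2 → N2(lead b7 [-])
[6] deliver 2→4 → N4(foll b7 [-])
[7] deliver 4→2 → ∅
[8] propose(2,'r') → ∅
[9] deliver 2→3 → N3(foll b7 [r])
[10] deliver 3→2 → ∅
[11] deliver 1→2 → ∅
[12] propose(3,'z') → ∅
[13] deliver 3→2 → ∅
[14] deliver 2→3 → ∅
[15] deliver 3→4 → ∅
[16] deliver 4→3 → ∅
[17] timeout(1) → N1(cand b11 [-])
[18] timeout(1) → N1(cand b16 [-])
[19] deliver 1→3 → N3(foll b11 [r])
[20] deliver 1→0 → N0(foll b11 [-])
[21] timeout(1) → N1(cand b21 [-])
[22] propose(4,'p') → ∅
[23] crash(3) → N3(✗foll b11 [r])

no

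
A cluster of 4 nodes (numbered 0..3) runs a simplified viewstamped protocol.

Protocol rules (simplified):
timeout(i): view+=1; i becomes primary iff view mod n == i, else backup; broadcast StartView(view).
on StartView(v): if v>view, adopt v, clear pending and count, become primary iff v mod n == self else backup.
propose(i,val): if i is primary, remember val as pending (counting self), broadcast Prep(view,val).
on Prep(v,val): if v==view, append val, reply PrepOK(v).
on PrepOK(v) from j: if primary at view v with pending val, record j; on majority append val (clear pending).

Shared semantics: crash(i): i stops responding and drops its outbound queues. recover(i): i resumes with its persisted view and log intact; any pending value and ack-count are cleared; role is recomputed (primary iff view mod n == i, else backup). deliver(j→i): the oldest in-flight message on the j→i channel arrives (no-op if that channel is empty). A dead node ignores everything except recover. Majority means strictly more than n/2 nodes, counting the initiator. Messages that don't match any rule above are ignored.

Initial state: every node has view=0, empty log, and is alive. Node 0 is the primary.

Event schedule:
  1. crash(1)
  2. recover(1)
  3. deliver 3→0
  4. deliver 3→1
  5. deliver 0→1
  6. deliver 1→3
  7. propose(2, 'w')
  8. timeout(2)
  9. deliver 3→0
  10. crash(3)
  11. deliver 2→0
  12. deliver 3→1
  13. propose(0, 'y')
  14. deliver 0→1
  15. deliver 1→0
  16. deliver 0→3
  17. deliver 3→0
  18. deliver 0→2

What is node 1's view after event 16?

0

e1 crash(1): 1[✗back,v=0,-]
e2 recover(1): 1[back,v=0,-]
e3 deliver 3→0: ·
e4 deliver 3→1: ·
e5 deliver 0→1: ·
e6 deliver 1→3: ·
e7 propose(2,'w'): ·
e8 timeout(2): 2[back,v=1,-]
e9 deliver 3→0: ·
e10 crash(3): 3[✗back,v=0,-]
e11 deliver 2→0: 0[back,v=1,-]
e12 deliver 3→1: ·
e13 propose(0,'y'): ·
e14 deliver 0→1: ·
e15 deliver 1→0: ·
e16 deliver 0→3: ·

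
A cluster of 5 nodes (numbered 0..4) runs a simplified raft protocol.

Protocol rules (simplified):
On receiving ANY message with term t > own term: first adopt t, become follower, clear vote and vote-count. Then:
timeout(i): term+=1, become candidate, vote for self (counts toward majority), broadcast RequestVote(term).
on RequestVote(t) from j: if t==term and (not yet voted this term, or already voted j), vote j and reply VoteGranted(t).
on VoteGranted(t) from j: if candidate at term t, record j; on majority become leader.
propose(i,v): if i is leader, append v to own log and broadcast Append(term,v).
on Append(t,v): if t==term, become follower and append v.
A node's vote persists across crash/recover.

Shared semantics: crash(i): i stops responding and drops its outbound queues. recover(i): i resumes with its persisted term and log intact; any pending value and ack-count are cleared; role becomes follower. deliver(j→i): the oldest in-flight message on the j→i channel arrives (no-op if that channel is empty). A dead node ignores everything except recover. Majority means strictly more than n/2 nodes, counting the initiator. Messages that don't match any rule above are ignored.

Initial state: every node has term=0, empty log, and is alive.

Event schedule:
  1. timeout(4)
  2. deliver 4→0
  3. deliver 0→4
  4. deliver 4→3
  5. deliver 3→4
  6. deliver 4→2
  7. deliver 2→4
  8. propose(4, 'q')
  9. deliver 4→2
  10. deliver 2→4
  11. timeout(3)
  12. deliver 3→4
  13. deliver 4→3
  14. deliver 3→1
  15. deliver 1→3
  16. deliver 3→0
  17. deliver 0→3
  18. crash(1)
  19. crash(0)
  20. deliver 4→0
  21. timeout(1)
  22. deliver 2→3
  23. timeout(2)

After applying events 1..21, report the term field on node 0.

2

step 1 timeout(4): 4={cand,t=1,log=-}
step 2 deliver 4→0: 0={foll,t=1,log=-}
step 3 deliver 0→4: —
step 4 deliver 4→3: 3={foll,t=1,log=-}
step 5 deliver 3→4: 4={lead,t=1,log=-}
step 6 deliver 4→2: 2={foll,t=1,log=-}
step 7 deliver 2→4: —
step 8 propose(4,'q'): 4={lead,t=1,log=q}
step 9 deliver 4→2: 2={foll,t=1,log=q}
step 10 deliver 2→4: —
step 11 timeout(3): 3={cand,t=2,log=-}
step 12 deliver 3→4: 4={foll,t=2,log=q}
step 13 deliver 4→3: —
step 14 deliver 3→1: 1={foll,t=2,log=-}
step 15 deliver 1→3: —
step 16 deliver 3→0: 0={foll,t=2,log=-}
step 17 deliver 0→3: 3={lead,t=2,log=-}
step 18 crash(1): 1={✗foll,t=2,log=-}
step 19 crash(0): 0={✗foll,t=2,log=-}
step 20 deliver 4→0: —
step 21 timeout(1): —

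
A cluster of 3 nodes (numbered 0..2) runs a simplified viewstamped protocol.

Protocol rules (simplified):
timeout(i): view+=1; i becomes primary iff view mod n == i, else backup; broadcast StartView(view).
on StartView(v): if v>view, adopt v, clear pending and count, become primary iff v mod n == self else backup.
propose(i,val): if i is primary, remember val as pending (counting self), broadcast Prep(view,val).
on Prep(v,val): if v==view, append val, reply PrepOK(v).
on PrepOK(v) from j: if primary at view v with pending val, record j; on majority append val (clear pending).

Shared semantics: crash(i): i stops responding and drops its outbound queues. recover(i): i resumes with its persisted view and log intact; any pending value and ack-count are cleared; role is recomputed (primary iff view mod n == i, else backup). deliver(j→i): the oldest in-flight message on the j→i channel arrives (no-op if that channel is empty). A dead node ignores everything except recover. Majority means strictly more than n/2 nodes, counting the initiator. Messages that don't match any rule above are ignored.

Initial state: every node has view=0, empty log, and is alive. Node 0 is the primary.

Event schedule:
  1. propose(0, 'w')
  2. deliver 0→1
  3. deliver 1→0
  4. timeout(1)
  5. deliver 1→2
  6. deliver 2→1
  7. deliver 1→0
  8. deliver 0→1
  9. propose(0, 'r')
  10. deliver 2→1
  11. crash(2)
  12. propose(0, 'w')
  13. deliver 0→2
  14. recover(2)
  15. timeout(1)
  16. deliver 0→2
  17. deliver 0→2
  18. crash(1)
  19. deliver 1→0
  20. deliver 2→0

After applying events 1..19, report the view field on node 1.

2

1. propose(0,'w'):  nop
2. deliver 0→1:  <1:back v0 w>
3. deliver 1→0:  <0:prim v0 w>
4. timeout(1):  <1:prim v1 w>
5. deliver 1→2:  <2:back v1 ->
6. deliver 2→1:  nop
7. deliver 1→0:  <0:back v1 w>
8. deliver 0→1:  nop
9. propose(0,'r'):  nop
10. deliver 2→1:  nop
11. crash(2):  <2:✗back v1 ->
12. propose(0,'w'):  nop
13. deliver 0→2:  nop
14. recover(2):  <2:back v1 ->
15. timeout(1):  <1:back v2 w>
16. deliver 0→2:  nop
17. deliver 0→2:  nop
18. crash(1):  <1:✗back v2 w>
19. deliver 1→0:  nop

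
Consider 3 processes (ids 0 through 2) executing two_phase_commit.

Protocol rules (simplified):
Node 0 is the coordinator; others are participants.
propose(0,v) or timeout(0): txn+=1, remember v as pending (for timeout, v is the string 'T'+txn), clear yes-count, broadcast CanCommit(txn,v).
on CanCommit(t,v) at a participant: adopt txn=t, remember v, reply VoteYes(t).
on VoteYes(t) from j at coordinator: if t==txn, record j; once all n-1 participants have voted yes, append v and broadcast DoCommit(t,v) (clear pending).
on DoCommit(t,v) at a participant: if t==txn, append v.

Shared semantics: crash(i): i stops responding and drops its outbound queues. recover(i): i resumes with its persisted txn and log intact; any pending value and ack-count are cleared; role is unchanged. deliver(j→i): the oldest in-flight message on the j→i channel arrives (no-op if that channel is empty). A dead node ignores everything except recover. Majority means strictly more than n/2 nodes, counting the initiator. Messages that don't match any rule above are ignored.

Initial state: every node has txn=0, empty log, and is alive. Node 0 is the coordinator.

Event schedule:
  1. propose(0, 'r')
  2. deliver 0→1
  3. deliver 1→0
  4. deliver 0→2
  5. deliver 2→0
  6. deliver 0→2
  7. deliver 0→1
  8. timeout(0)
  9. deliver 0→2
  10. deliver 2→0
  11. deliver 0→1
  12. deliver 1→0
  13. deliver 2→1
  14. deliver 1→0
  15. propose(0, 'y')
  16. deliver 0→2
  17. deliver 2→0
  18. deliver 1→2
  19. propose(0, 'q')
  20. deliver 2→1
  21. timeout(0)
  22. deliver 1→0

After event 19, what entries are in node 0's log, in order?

e1 propose(0,'r'): 0[coor,t=1,-]
e2 deliver 0→1: 1[part,t=1,-]
e3 deliver 1→0: ·
e4 deliver 0→2: 2[part,t=1,-]
e5 deliver 2→0: 0[coor,t=1,r]
e6 deliver 0→2: 2[part,t=1,r]
e7 deliver 0→1: 1[part,t=1,r]
e8 timeout(0): 0[coor,t=2,r]
e9 deliver 0→2: 2[part,t=2,r]
e10 deliver 2→0: ·
e11 deliver 0→1: 1[part,t=2,r]
e12 deliver 1→0: 0[coor,t=2,r,T2]
e13 deliver 2→1: ·
e14 deliver 1→0: ·
e15 propose(0,'y'): 0[coor,t=3,r,T2]
e16 deliver 0→2: 2[part,t=2,r,T2]
e17 deliver 2→0: ·
e18 deliver 1→2: ·
e19 propose(0,'q'): 0[coor,t=4,r,T2]

r,T2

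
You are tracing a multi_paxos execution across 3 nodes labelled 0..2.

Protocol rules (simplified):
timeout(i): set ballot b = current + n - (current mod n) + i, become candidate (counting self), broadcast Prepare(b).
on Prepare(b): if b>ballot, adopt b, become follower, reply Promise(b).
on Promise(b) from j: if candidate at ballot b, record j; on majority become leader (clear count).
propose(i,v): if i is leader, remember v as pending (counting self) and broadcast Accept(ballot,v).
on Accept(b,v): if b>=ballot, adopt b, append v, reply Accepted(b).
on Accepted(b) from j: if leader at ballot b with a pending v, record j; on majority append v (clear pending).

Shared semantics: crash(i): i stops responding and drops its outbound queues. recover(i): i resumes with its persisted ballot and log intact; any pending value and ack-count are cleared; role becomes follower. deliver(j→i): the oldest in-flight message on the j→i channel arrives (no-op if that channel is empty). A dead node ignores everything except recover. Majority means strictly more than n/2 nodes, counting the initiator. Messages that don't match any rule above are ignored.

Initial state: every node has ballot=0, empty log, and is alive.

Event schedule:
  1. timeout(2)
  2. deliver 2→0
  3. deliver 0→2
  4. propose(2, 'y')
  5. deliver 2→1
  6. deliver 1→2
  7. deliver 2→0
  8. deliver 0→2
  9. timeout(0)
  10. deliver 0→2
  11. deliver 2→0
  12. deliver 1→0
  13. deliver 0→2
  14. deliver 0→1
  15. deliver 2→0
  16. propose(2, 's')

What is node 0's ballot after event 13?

e1 timeout(2): 2[cand,b=5,-]
e2 deliver 2→0: 0[foll,b=5,-]
e3 deliver 0→2: 2[lead,b=5,-]
e4 propose(2,'y'): ·
e5 deliver 2→1: 1[foll,b=5,-]
e6 deliver 1→2: ·
e7 deliver 2→0: 0[foll,b=5,y]
e8 deliver 0→2: 2[lead,b=5,y]
e9 timeout(0): 0[cand,b=6,y]
e10 deliver 0→2: 2[foll,b=6,y]
e11 deliver 2→0: 0[lead,b=6,y]
e12 deliver 1→0: ·
e13 deliver 0→2: ·

6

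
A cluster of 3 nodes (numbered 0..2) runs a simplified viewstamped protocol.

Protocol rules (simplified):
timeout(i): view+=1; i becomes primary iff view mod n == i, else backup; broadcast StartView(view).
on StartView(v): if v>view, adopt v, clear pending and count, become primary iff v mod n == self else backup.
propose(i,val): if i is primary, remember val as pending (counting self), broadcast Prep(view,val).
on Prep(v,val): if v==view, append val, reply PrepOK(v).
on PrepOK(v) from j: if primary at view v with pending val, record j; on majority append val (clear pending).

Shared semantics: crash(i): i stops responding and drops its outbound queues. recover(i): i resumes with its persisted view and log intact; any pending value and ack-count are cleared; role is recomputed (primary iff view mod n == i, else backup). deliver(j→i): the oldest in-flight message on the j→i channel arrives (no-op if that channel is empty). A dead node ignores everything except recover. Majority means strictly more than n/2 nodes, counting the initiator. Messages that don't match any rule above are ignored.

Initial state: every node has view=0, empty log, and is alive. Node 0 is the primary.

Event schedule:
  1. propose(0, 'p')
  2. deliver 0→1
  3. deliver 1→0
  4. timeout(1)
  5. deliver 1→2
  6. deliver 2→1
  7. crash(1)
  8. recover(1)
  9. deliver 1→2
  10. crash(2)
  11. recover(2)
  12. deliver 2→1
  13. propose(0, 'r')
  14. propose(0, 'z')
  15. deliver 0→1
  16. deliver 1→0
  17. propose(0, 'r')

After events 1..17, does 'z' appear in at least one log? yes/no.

e1 propose(0,'p'): ·
e2 deliver 0→1: 1[back,v=0,p]
e3 deliver 1→0: 0[prim,v=0,p]
e4 timeout(1): 1[prim,v=1,p]
e5 deliver 1→2: 2[back,v=1,-]
e6 deliver 2→1: ·
e7 crash(1): 1[✗prim,v=1,p]
e8 recover(1): 1[prim,v=1,p]
e9 deliver 1→2: ·
e10 crash(2): 2[✗back,v=1,-]
e11 recover(2): 2[back,v=1,-]
e12 deliver 2→1: ·
e13 propose(0,'r'): ·
e14 propose(0,'z'): ·
e15 deliver 0→1: ·
e16 deliver 1→0: ·
e17 propose(0,'r'): ·

no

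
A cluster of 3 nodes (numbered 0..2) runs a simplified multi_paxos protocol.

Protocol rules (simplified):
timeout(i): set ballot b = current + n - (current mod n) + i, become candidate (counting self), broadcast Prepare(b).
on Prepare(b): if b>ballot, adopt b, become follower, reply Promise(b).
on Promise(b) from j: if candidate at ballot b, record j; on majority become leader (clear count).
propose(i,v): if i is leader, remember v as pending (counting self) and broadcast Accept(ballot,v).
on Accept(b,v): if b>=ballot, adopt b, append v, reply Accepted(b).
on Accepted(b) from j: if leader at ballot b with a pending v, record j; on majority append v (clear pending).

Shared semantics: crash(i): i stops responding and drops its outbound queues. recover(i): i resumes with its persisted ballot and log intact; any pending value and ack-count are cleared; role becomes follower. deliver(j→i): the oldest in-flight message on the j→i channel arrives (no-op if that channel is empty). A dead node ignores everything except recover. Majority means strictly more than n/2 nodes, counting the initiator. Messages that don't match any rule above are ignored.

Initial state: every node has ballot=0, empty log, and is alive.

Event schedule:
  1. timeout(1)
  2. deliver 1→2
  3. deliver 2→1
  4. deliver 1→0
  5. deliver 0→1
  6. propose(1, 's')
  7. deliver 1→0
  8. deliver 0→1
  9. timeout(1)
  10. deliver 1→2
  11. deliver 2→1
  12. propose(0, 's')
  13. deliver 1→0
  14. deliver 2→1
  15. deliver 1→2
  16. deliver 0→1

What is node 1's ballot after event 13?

step 1 timeout(1): 1={cand,b=4,log=-}
step 2 deliver 1→2: 2={foll,b=4,log=-}
step 3 deliver 2→1: 1={lead,b=4,log=-}
step 4 deliver 1→0: 0={foll,b=4,log=-}
step 5 deliver 0→1: —
step 6 propose(1,'s'): —
step 7 deliver 1→0: 0={foll,b=4,log=s}
step 8 deliver 0→1: 1={lead,b=4,log=s}
step 9 timeout(1): 1={cand,b=7,log=s}
step 10 deliver 1→2: 2={foll,b=4,log=s}
step 11 deliver 2→1: —
step 12 propose(0,'s'): —
step 13 deliver 1→0: 0={foll,b=7,log=s}

7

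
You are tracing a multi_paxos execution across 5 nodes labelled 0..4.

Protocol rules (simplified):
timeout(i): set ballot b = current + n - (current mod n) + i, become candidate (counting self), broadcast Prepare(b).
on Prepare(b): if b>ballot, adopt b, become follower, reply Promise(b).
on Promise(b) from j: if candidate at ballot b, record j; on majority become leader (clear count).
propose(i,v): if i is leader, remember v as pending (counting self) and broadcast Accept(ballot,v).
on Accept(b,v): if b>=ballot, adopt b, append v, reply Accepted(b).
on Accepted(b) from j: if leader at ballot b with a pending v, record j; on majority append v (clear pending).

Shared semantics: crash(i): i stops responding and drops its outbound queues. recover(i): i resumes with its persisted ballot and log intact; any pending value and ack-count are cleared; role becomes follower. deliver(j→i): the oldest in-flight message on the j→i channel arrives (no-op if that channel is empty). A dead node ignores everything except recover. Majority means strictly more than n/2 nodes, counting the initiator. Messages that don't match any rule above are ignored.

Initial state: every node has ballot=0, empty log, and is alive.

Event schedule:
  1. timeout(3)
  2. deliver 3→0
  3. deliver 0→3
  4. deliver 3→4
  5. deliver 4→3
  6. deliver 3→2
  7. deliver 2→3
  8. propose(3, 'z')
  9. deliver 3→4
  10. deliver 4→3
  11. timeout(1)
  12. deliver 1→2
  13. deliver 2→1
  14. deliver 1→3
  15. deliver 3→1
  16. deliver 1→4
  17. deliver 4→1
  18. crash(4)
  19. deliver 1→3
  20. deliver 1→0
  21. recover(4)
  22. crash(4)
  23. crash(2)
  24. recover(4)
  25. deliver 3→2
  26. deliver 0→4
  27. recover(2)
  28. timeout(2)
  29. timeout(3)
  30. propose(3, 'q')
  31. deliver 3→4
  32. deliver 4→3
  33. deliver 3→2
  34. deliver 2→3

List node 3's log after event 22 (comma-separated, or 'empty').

empty

1. timeout(3):  <3:cand b8 ->
2. deliver 3→0:  <0:foll b8 ->
3. deliver 0→3:  nop
4. deliver 3→4:  <4:foll b8 ->
5. deliver 4→3:  <3:lead b8 ->
6. deliver 3→2:  <2:foll b8 ->
7. deliver 2→3:  nop
8. propose(3,'z'):  nop
9. deliver 3→4:  <4:foll b8 z>
10. deliver 4→3:  nop
11. timeout(1):  <1:cand b6 ->
12. deliver 1→2:  nop
13. deliver 2→1:  nop
14. deliver 1→3:  nop
15. deliver 3→1:  <1:foll b8 ->
16. deliver 1→4:  nop
17. deliver 4→1:  nop
18. crash(4):  <4:✗foll b8 z>
19. deliver 1→3:  nop
20. deliver 1→0:  nop
21. recover(4):  <4:foll b8 z>
22. crash(4):  <4:✗foll b8 z>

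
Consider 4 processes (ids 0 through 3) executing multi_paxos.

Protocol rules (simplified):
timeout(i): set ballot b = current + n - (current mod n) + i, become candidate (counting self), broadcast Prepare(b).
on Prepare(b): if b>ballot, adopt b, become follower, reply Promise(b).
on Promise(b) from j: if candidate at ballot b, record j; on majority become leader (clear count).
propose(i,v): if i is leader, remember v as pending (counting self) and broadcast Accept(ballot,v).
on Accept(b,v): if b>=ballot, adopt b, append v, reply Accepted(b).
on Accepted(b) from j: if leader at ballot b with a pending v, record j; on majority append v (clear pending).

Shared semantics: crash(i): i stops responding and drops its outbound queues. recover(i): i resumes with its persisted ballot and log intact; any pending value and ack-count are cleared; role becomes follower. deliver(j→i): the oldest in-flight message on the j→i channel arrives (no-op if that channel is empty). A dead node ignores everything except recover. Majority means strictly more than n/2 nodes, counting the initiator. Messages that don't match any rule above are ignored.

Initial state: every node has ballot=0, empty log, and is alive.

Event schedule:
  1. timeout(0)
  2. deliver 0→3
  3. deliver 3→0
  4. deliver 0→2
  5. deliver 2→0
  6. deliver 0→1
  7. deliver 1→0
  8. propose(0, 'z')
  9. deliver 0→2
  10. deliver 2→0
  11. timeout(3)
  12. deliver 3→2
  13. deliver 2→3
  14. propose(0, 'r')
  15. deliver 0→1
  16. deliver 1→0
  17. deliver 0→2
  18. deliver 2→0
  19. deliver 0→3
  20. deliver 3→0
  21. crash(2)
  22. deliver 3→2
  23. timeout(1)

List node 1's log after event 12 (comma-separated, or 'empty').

step 1 timeout(0): 0={cand,b=4,log=-}
step 2 deliver 0→3: 3={foll,b=4,log=-}
step 3 deliver 3→0: —
step 4 deliver 0→2: 2={foll,b=4,log=-}
step 5 deliver 2→0: 0={lead,b=4,log=-}
step 6 deliver 0→1: 1={foll,b=4,log=-}
step 7 deliver 1→0: —
step 8 propose(0,'z'): —
step 9 deliver 0→2: 2={foll,b=4,log=z}
step 10 deliver 2→0: —
step 11 timeout(3): 3={cand,b=11,log=-}
step 12 deliver 3→2: 2={foll,b=11,log=z}

empty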